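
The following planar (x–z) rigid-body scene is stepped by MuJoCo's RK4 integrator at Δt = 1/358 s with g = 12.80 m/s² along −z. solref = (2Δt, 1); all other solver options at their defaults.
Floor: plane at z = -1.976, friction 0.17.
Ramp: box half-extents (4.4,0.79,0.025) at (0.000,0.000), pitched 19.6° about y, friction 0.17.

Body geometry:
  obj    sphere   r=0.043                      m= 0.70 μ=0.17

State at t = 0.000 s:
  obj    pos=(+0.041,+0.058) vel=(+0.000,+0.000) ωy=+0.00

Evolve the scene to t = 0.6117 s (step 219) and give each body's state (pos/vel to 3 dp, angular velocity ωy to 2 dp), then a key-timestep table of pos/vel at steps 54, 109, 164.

State at t = 0.6117 s:
  obj    pos=(+0.582,-0.135) vel=(+1.768,-0.629) ωy=+43.62

Key-timestep trajectory:
   step    t(s)  obj.x    obj.z    obj.vx   obj.vz 
     54  0.1508   +0.074  +0.046  +0.436  -0.155
    109  0.3045   +0.175  +0.010  +0.880  -0.313
    164  0.4581   +0.344  -0.050  +1.324  -0.471


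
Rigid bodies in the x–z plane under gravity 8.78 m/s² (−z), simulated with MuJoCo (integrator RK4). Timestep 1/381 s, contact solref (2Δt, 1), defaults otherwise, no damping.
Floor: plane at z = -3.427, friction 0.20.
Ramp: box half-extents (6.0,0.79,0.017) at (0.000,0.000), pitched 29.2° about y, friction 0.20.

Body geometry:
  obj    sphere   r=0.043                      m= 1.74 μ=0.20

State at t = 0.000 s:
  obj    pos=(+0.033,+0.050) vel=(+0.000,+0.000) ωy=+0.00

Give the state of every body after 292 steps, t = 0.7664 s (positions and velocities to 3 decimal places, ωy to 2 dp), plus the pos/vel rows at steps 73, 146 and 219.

State at t = 0.7664 s:
  obj    pos=(+0.818,-0.388) vel=(+2.047,-1.144) ωy=+54.52

Key-timestep trajectory:
   step    t(s)  obj.x    obj.z    obj.vx   obj.vz 
     73  0.1916   +0.082  +0.023  +0.512  -0.286
    146  0.3832   +0.229  -0.059  +1.024  -0.572
    219  0.5748   +0.474  -0.196  +1.535  -0.858


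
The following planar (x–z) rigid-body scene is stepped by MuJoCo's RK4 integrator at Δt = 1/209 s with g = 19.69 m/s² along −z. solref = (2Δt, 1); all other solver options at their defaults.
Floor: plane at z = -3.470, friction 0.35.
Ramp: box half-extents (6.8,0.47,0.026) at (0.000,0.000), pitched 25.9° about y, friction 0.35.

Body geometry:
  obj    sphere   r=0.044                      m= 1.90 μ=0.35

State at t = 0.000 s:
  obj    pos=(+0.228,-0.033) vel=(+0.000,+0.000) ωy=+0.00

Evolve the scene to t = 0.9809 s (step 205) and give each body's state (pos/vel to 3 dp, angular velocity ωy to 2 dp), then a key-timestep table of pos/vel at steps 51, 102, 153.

State at t = 0.9809 s:
  obj    pos=(+2.887,-1.324) vel=(+5.420,-2.632) ωy=+136.93

Key-timestep trajectory:
   step    t(s)  obj.x    obj.z    obj.vx   obj.vz 
     51  0.2440   +0.393  -0.113  +1.349  -0.655
    102  0.4880   +0.886  -0.353  +2.697  -1.310
    153  0.7321   +1.709  -0.752  +4.046  -1.964


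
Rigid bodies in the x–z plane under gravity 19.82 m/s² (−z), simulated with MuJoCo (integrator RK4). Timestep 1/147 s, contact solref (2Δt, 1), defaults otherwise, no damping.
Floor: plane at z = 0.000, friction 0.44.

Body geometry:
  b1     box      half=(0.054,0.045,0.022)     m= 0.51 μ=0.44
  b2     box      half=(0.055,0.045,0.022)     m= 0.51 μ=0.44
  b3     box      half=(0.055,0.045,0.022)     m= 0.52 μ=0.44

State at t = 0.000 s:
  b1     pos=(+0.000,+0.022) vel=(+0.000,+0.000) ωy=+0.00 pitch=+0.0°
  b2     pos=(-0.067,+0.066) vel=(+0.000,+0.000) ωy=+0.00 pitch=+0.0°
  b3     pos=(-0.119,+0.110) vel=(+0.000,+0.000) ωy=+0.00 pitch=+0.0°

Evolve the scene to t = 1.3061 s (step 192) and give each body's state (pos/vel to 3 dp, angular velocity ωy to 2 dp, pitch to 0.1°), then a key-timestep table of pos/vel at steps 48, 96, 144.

State at t = 1.3061 s:
  b1     pos=(+0.002,+0.022) vel=(+0.001,+0.000) ωy=+0.00 pitch=+0.0°
  b2     pos=(-0.076,+0.053) vel=(+0.000,+0.000) ωy=+0.02 pitch=-41.1°
  b3     pos=(-0.142,+0.053) vel=(-0.001,+0.000) ωy=+0.02 pitch=-41.1°

Key-timestep trajectory:
   step    t(s)  b1.x    b1.z    b1.vx   b1.vz   b2.x    b2.z    b2.vx   b2.vz   b3.x    b3.z    b3.vx   b3.vz 
     48  0.3265   +0.001  +0.022  +0.002  +0.000   -0.076  +0.053  +0.000  +0.000   -0.142  +0.053  +0.002  +0.011
     96  0.6531   +0.001  +0.022  +0.001  +0.000   -0.076  +0.053  +0.000  +0.000   -0.142  +0.053  -0.001  +0.000
    144  0.9796   +0.002  +0.022  +0.001  +0.000   -0.076  +0.053  +0.000  +0.000   -0.142  +0.053  -0.001  +0.000


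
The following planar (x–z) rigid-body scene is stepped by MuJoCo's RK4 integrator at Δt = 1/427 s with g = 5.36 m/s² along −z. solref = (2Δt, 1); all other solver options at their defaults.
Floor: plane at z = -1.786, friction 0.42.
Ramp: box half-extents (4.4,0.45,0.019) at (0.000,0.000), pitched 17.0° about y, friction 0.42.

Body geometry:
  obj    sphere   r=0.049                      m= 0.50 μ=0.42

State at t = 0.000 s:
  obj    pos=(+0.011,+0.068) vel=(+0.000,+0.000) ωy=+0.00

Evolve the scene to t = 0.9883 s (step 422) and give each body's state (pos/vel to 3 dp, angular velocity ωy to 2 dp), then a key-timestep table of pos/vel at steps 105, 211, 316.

State at t = 0.9883 s:
  obj    pos=(+0.534,-0.092) vel=(+1.058,-0.323) ωy=+22.57

Key-timestep trajectory:
   step    t(s)  obj.x    obj.z    obj.vx   obj.vz 
    105  0.2459   +0.043  +0.058  +0.263  -0.080
    211  0.4941   +0.142  +0.028  +0.529  -0.162
    316  0.7400   +0.304  -0.022  +0.792  -0.242


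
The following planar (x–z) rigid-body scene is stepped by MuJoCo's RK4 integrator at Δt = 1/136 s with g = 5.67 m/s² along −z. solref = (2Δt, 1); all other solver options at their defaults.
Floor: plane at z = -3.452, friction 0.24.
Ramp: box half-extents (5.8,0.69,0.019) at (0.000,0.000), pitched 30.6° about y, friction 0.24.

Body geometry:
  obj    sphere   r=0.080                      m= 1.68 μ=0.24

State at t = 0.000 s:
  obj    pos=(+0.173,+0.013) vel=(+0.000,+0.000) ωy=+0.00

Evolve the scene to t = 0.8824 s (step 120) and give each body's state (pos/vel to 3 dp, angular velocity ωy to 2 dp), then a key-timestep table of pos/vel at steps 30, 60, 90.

State at t = 0.8824 s:
  obj    pos=(+0.864,-0.396) vel=(+1.566,-0.926) ωy=+22.73

Key-timestep trajectory:
   step    t(s)  obj.x    obj.z    obj.vx   obj.vz 
     30  0.2206   +0.216  -0.013  +0.392  -0.232
     60  0.4412   +0.346  -0.089  +0.783  -0.463
     90  0.6618   +0.562  -0.217  +1.175  -0.695


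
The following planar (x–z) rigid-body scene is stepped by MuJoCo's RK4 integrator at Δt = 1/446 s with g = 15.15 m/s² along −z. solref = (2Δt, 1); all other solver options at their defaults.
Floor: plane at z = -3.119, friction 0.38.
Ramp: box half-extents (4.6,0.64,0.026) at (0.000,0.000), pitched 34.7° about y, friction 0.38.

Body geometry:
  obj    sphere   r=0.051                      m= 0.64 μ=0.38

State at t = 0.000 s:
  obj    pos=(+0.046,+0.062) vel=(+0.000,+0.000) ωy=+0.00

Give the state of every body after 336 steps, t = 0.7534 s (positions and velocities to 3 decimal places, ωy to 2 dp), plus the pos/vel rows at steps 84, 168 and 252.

State at t = 0.7534 s:
  obj    pos=(+1.483,-0.933) vel=(+3.816,-2.642) ωy=+90.99

Key-timestep trajectory:
   step    t(s)  obj.x    obj.z    obj.vx   obj.vz 
     84  0.1883   +0.136  +0.000  +0.954  -0.661
    168  0.3767   +0.405  -0.187  +1.908  -1.321
    252  0.5650   +0.854  -0.498  +2.862  -1.982


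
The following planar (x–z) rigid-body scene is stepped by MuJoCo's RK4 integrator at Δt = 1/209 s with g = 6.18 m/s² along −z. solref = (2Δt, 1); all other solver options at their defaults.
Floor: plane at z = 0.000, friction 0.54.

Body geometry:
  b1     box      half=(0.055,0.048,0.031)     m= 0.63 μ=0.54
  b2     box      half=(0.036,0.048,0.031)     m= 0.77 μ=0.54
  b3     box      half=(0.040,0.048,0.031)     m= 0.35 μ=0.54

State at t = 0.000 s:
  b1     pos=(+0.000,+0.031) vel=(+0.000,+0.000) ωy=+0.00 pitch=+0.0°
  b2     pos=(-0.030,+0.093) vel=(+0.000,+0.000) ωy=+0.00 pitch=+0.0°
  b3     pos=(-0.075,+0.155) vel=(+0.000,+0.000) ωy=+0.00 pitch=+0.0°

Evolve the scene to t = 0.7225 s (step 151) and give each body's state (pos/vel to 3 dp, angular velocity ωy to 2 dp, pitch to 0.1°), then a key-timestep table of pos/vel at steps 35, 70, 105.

State at t = 0.7225 s:
  b1     pos=(+0.000,+0.031) vel=(+0.000,+0.000) ωy=+0.00 pitch=+0.0°
  b2     pos=(-0.030,+0.093) vel=(+0.000,+0.000) ωy=+0.00 pitch=+0.0°
  b3     pos=(-0.100,+0.040) vel=(+0.000,+0.000) ωy=+0.00 pitch=-90.0°

Key-timestep trajectory:
   step    t(s)  b1.x    b1.z    b1.vx   b1.vz   b2.x    b2.z    b2.vx   b2.vz   b3.x    b3.z    b3.vx   b3.vz 
     35  0.1675   +0.000  +0.031  +0.000  +0.000   -0.030  +0.093  +0.000  +0.000   -0.089  +0.147  -0.172  -0.170
     70  0.3349   +0.000  +0.031  +0.000  +0.000   -0.030  +0.093  +0.000  +0.000   -0.119  +0.045  -0.044  -0.201
    105  0.5024   +0.000  +0.031  +0.000  +0.000   -0.030  +0.093  +0.000  +0.000   -0.106  +0.044  +0.191  -0.120


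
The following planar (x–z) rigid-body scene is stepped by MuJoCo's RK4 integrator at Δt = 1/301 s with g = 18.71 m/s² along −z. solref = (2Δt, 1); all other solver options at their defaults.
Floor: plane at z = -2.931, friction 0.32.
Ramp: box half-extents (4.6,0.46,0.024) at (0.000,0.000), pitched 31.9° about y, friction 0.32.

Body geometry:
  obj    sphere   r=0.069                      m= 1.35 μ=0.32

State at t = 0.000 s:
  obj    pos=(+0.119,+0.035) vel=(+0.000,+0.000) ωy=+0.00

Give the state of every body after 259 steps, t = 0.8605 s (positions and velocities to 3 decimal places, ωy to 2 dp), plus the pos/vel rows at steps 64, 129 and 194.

State at t = 0.8605 s:
  obj    pos=(+2.339,-1.346) vel=(+5.159,-3.211) ωy=+88.06

Key-timestep trajectory:
   step    t(s)  obj.x    obj.z    obj.vx   obj.vz 
     64  0.2126   +0.255  -0.049  +1.275  -0.794
    129  0.4286   +0.670  -0.307  +2.570  -1.600
    194  0.6445   +1.365  -0.740  +3.864  -2.405


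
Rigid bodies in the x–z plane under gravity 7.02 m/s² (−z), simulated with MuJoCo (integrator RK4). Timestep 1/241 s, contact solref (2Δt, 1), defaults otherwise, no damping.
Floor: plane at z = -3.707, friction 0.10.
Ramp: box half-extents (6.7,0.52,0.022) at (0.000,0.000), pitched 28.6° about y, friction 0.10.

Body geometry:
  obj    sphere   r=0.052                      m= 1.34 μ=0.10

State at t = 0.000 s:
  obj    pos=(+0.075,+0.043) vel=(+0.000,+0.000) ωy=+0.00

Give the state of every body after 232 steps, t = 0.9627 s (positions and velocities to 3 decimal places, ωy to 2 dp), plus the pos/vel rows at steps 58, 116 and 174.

State at t = 0.9627 s:
  obj    pos=(+1.192,-0.565) vel=(+2.330,-1.241) ωy=+28.64

Key-timestep trajectory:
   step    t(s)  obj.x    obj.z    obj.vx   obj.vz 
     58  0.2407   +0.145  +0.005  +0.578  -0.321
    116  0.4813   +0.354  -0.109  +1.160  -0.632
    174  0.7220   +0.703  -0.299  +1.743  -0.940


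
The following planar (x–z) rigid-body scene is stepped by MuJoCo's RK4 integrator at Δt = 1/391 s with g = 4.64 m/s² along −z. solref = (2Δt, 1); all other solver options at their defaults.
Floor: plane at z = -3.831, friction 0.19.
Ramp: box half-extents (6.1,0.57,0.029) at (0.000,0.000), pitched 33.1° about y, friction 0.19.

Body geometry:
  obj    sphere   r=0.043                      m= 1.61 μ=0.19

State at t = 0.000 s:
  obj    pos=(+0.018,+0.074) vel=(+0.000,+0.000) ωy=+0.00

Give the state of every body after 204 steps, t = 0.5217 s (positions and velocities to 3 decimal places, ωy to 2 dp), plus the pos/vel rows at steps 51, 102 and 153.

State at t = 0.5217 s:
  obj    pos=(+0.225,-0.060) vel=(+0.791,-0.516) ωy=+21.95

Key-timestep trajectory:
   step    t(s)  obj.x    obj.z    obj.vx   obj.vz 
     51  0.1304   +0.031  +0.066  +0.198  -0.129
    102  0.2609   +0.070  +0.040  +0.396  -0.258
    153  0.3913   +0.134  -0.002  +0.593  -0.387


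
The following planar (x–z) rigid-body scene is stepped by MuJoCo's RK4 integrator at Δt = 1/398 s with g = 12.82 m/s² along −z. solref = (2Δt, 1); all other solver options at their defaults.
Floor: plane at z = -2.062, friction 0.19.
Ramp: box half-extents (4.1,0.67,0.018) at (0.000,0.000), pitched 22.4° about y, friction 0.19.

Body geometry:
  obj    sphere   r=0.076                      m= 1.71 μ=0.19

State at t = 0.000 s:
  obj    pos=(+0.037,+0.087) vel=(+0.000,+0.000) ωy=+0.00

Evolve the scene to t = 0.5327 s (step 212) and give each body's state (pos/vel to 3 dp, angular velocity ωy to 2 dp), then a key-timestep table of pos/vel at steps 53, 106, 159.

State at t = 0.5327 s:
  obj    pos=(+0.495,-0.102) vel=(+1.719,-0.708) ωy=+24.45

Key-timestep trajectory:
   step    t(s)  obj.x    obj.z    obj.vx   obj.vz 
     53  0.1332   +0.066  +0.075  +0.430  -0.177
    106  0.2663   +0.151  +0.039  +0.859  -0.354
    159  0.3995   +0.294  -0.020  +1.289  -0.531


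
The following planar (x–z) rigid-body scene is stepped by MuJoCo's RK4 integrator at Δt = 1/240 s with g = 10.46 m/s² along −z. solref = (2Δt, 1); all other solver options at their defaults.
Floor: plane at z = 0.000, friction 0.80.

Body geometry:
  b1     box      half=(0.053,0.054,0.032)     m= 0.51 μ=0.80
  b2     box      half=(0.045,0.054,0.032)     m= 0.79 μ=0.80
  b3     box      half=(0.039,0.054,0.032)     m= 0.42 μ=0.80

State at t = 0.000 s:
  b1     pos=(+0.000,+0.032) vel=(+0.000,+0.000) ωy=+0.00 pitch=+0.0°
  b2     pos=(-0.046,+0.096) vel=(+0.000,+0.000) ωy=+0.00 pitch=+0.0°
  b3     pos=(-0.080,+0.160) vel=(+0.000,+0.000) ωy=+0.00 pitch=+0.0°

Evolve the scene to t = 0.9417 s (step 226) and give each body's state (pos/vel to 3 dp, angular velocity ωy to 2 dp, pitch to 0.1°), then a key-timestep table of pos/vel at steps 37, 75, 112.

State at t = 0.9417 s:
  b1     pos=(+0.000,+0.032) vel=(+0.000,+0.000) ωy=+0.00 pitch=+0.0°
  b2     pos=(-0.090,+0.045) vel=(+0.000,+0.000) ωy=+0.00 pitch=-90.0°
  b3     pos=(-0.254,+0.032) vel=(+0.000,+0.000) ωy=+0.00 pitch=+180.0°

Key-timestep trajectory:
   step    t(s)  b1.x    b1.z    b1.vx   b1.vz   b2.x    b2.z    b2.vx   b2.vz   b3.x    b3.z    b3.vx   b3.vz 
     37  0.1542   +0.000  +0.032  +0.001  +0.000   -0.051  +0.097  -0.083  +0.004   -0.096  +0.154  -0.230  -0.107
     75  0.3125   +0.000  +0.032  +0.000  +0.000   -0.081  +0.081  -0.276  -0.449   -0.158  +0.076  -0.467  -1.157
    112  0.4667   +0.000  +0.032  +0.000  +0.000   -0.090  +0.045  +0.016  +0.000   -0.221  +0.050  -0.329  -0.062


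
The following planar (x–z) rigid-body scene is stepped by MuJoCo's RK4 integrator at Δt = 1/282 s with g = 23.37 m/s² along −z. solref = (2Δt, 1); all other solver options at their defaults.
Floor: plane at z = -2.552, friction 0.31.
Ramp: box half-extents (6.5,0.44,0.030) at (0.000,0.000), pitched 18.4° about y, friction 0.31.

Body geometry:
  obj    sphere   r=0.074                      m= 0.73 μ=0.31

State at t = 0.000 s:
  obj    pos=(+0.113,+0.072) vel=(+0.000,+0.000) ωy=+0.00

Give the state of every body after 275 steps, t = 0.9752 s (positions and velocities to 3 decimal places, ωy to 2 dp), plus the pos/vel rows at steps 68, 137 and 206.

State at t = 0.9752 s:
  obj    pos=(+2.490,-0.719) vel=(+4.876,-1.622) ωy=+69.43

Key-timestep trajectory:
   step    t(s)  obj.x    obj.z    obj.vx   obj.vz 
     68  0.2411   +0.258  +0.024  +1.206  -0.401
    137  0.4858   +0.703  -0.124  +2.429  -0.808
    206  0.7305   +1.447  -0.372  +3.652  -1.215


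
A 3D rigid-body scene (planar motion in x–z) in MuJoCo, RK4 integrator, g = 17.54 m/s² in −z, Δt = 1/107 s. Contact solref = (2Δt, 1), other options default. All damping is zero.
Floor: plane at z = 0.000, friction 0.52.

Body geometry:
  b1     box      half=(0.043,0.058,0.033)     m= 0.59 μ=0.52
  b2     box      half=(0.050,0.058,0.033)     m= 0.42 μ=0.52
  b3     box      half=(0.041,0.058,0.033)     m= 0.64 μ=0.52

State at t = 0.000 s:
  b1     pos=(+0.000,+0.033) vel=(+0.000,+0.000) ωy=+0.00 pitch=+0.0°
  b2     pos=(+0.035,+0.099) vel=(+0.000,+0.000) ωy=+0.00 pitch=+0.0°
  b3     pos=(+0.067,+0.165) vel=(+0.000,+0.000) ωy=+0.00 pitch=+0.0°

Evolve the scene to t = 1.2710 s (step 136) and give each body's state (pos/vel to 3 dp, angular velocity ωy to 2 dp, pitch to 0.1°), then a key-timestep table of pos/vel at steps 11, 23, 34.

State at t = 1.2710 s:
  b1     pos=(+0.000,+0.033) vel=(+0.000,+0.000) ωy=+0.00 pitch=+0.0°
  b2     pos=(+0.086,+0.050) vel=(+0.000,+0.000) ωy=+0.00 pitch=+90.0°
  b3     pos=(+0.182,+0.041) vel=(+0.000,+0.000) ωy=+0.00 pitch=+90.0°

Key-timestep trajectory:
   step    t(s)  b1.x    b1.z    b1.vx   b1.vz   b2.x    b2.z    b2.vx   b2.vz   b3.x    b3.z    b3.vx   b3.vz 
     11  0.1028   +0.000  +0.033  -0.002  +0.002   +0.040  +0.100  +0.117  +0.016   +0.083  +0.159  +0.335  -0.127
     23  0.2150   +0.000  +0.033  -0.001  +0.000   +0.068  +0.088  +0.399  -0.468   +0.146  +0.094  +0.692  -1.330
     34  0.3178   +0.000  +0.033  +0.000  +0.000   +0.087  +0.047  -0.046  +0.121   +0.183  +0.039  -0.030  +0.089


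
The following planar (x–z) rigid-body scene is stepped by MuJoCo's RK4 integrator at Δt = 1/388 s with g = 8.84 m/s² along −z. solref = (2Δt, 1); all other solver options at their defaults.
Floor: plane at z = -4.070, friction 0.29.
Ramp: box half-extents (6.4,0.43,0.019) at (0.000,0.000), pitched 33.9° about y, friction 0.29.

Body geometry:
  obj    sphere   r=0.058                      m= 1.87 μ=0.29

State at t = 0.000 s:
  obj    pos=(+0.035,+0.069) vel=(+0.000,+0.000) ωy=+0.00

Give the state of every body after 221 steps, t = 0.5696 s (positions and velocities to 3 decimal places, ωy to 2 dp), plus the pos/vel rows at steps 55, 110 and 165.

State at t = 0.5696 s:
  obj    pos=(+0.509,-0.250) vel=(+1.665,-1.119) ωy=+34.58

Key-timestep trajectory:
   step    t(s)  obj.x    obj.z    obj.vx   obj.vz 
     55  0.1418   +0.065  +0.049  +0.414  -0.279
    110  0.2835   +0.153  -0.010  +0.829  -0.557
    165  0.4253   +0.299  -0.108  +1.243  -0.835


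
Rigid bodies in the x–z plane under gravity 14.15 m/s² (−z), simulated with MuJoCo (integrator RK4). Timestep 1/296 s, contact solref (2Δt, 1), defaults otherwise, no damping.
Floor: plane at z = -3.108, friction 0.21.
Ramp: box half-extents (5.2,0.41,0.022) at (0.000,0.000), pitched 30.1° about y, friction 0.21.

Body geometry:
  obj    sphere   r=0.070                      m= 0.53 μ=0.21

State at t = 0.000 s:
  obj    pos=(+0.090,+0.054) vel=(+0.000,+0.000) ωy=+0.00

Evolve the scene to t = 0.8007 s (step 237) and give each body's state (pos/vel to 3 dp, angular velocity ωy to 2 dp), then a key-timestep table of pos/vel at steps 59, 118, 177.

State at t = 0.8007 s:
  obj    pos=(+1.496,-0.761) vel=(+3.512,-2.036) ωy=+57.96

Key-timestep trajectory:
   step    t(s)  obj.x    obj.z    obj.vx   obj.vz 
     59  0.1993   +0.177  +0.004  +0.874  -0.507
    118  0.3986   +0.439  -0.148  +1.749  -1.014
    177  0.5980   +0.874  -0.400  +2.623  -1.520


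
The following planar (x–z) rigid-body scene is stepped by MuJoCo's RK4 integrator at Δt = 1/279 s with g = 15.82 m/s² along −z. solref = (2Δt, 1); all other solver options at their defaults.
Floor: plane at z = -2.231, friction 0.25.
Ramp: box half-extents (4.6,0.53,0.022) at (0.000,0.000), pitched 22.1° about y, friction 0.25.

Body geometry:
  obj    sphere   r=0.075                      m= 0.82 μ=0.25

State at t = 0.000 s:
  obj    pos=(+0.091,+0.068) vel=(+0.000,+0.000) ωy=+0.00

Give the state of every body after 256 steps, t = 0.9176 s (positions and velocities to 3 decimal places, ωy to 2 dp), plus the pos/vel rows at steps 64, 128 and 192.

State at t = 0.9176 s:
  obj    pos=(+1.749,-0.606) vel=(+3.614,-1.468) ωy=+52.00

Key-timestep trajectory:
   step    t(s)  obj.x    obj.z    obj.vx   obj.vz 
     64  0.2294   +0.195  +0.026  +0.904  -0.367
    128  0.4588   +0.506  -0.101  +1.807  -0.734
    192  0.6882   +1.024  -0.311  +2.711  -1.101


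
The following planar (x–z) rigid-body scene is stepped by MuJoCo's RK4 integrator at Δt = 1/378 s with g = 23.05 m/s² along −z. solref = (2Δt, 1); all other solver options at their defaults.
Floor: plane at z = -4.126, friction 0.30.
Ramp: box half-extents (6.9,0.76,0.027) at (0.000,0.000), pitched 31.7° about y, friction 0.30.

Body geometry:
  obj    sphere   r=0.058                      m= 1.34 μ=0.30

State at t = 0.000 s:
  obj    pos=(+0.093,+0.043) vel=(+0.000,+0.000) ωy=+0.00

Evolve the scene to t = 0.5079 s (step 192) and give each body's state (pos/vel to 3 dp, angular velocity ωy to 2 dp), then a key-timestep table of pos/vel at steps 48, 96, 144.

State at t = 0.5079 s:
  obj    pos=(+1.043,-0.544) vel=(+3.739,-2.309) ωy=+75.75

Key-timestep trajectory:
   step    t(s)  obj.x    obj.z    obj.vx   obj.vz 
     48  0.1270   +0.152  +0.006  +0.935  -0.577
     96  0.2540   +0.330  -0.104  +1.870  -1.155
    144  0.3810   +0.627  -0.287  +2.804  -1.732


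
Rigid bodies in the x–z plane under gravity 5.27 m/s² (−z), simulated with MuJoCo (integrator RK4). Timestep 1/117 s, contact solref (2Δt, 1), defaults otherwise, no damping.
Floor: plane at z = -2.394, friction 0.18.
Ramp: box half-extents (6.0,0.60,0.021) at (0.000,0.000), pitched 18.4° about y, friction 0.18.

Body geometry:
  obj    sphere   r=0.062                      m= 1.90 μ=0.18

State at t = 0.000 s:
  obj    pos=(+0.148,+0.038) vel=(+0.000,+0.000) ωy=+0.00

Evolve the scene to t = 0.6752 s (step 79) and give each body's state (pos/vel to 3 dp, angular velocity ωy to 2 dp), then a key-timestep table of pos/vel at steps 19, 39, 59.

State at t = 0.6752 s:
  obj    pos=(+0.405,-0.047) vel=(+0.761,-0.253) ωy=+12.93

Key-timestep trajectory:
   step    t(s)  obj.x    obj.z    obj.vx   obj.vz 
     19  0.1624   +0.163  +0.033  +0.183  -0.061
     39  0.3333   +0.211  +0.017  +0.376  -0.125
     59  0.5043   +0.291  -0.009  +0.569  -0.189


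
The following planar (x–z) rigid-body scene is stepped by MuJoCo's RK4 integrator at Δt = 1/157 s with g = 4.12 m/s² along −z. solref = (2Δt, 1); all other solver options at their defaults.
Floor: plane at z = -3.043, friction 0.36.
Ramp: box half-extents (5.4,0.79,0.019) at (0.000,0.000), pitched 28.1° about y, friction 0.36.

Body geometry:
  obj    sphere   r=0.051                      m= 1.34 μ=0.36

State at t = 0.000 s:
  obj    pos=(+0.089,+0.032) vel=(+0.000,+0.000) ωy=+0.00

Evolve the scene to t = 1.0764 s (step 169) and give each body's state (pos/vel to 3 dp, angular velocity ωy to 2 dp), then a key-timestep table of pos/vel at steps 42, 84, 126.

State at t = 1.0764 s:
  obj    pos=(+0.797,-0.346) vel=(+1.316,-0.703) ωy=+29.25

Key-timestep trajectory:
   step    t(s)  obj.x    obj.z    obj.vx   obj.vz 
     42  0.2675   +0.133  +0.008  +0.327  -0.175
     84  0.5350   +0.264  -0.062  +0.654  -0.349
    126  0.8025   +0.483  -0.178  +0.981  -0.524


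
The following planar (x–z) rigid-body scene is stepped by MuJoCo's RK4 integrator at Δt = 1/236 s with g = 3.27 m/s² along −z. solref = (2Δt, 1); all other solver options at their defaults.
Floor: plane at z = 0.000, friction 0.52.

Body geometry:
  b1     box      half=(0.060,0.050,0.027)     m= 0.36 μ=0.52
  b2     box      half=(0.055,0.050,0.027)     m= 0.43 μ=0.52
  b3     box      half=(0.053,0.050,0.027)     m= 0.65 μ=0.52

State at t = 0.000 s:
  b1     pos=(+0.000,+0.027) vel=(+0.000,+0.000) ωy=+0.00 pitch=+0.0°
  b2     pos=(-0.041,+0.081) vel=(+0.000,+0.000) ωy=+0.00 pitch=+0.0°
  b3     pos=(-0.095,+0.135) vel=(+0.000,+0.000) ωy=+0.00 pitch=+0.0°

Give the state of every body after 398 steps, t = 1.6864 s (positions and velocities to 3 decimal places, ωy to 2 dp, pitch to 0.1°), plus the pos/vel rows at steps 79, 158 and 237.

State at t = 1.6864 s:
  b1     pos=(+0.000,+0.027) vel=(+0.000,+0.000) ωy=+0.00 pitch=+0.0°
  b2     pos=(-0.167,+0.053) vel=(+0.000,+0.000) ωy=+0.00 pitch=-145.8°
  b3     pos=(-0.269,+0.027) vel=(+0.000,+0.000) ωy=+0.00 pitch=+180.0°

Key-timestep trajectory:
   step    t(s)  b1.x    b1.z    b1.vx   b1.vz   b2.x    b2.z    b2.vx   b2.vz   b3.x    b3.z    b3.vx   b3.vz 
     79  0.3347   +0.000  +0.027  +0.000  +0.000   -0.057  +0.087  -0.125  +0.011   -0.131  +0.107  -0.208  -0.276
    158  0.6695   +0.000  +0.027  +0.000  +0.000   -0.120  +0.061  -0.155  +0.020   -0.195  +0.056  -0.116  +0.038
    237  1.0042   +0.000  +0.027  +0.000  +0.000   -0.149  +0.059  -0.064  -0.017   -0.223  +0.059  -0.104  -0.015


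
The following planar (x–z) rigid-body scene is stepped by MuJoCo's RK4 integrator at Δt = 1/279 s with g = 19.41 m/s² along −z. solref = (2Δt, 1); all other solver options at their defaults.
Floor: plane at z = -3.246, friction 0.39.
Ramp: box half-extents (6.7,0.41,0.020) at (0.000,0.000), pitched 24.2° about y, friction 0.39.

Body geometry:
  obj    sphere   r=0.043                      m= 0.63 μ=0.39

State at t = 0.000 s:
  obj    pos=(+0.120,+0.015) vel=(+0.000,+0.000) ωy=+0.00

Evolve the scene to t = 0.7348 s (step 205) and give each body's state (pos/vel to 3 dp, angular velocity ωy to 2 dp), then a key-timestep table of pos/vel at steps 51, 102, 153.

State at t = 0.7348 s:
  obj    pos=(+1.519,-0.614) vel=(+3.809,-1.712) ωy=+97.10

Key-timestep trajectory:
   step    t(s)  obj.x    obj.z    obj.vx   obj.vz 
     51  0.1828   +0.207  -0.024  +0.948  -0.426
    102  0.3656   +0.467  -0.141  +1.895  -0.852
    153  0.5484   +0.900  -0.335  +2.843  -1.278


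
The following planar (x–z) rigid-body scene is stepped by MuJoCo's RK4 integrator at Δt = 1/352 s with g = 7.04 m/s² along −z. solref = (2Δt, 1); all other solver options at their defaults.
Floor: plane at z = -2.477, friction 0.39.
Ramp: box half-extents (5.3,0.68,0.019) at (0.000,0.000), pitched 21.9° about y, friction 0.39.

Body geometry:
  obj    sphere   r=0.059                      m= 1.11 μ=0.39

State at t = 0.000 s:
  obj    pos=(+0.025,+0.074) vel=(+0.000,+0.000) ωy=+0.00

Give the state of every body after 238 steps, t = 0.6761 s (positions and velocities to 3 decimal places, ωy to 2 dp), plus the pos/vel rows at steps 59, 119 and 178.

State at t = 0.6761 s:
  obj    pos=(+0.423,-0.086) vel=(+1.177,-0.473) ωy=+21.49

Key-timestep trajectory:
   step    t(s)  obj.x    obj.z    obj.vx   obj.vz 
     59  0.1676   +0.049  +0.064  +0.292  -0.117
    119  0.3381   +0.124  +0.034  +0.588  -0.237
    178  0.5057   +0.248  -0.015  +0.880  -0.354


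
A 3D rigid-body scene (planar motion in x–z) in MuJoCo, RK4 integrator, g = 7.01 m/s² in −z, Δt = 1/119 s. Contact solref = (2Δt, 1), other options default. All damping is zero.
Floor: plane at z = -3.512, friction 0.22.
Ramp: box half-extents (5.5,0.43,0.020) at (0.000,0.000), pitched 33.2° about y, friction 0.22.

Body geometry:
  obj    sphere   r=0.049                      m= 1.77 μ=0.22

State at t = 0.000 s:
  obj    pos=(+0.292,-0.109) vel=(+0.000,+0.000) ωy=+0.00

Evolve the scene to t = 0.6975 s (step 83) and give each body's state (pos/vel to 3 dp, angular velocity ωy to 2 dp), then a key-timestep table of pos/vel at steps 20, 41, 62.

State at t = 0.6975 s:
  obj    pos=(+0.850,-0.474) vel=(+1.600,-1.047) ωy=+39.00

Key-timestep trajectory:
   step    t(s)  obj.x    obj.z    obj.vx   obj.vz 
     20  0.1681   +0.325  -0.130  +0.386  -0.253
     41  0.3445   +0.428  -0.198  +0.791  -0.517
     62  0.5210   +0.604  -0.313  +1.196  -0.782


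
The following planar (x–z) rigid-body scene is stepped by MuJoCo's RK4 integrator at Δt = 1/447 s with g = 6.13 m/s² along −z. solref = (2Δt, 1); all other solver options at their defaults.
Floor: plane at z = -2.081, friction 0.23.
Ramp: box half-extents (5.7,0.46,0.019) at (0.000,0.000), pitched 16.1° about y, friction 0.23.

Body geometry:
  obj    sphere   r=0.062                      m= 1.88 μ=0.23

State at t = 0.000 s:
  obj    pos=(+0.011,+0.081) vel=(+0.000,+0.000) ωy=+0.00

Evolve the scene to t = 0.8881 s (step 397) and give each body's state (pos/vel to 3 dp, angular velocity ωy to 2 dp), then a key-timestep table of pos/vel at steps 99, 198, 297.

State at t = 0.8881 s:
  obj    pos=(+0.471,-0.052) vel=(+1.036,-0.299) ωy=+17.39

Key-timestep trajectory:
   step    t(s)  obj.x    obj.z    obj.vx   obj.vz 
     99  0.2215   +0.040  +0.073  +0.258  -0.075
    198  0.4430   +0.125  +0.048  +0.517  -0.149
    297  0.6644   +0.269  +0.007  +0.775  -0.224


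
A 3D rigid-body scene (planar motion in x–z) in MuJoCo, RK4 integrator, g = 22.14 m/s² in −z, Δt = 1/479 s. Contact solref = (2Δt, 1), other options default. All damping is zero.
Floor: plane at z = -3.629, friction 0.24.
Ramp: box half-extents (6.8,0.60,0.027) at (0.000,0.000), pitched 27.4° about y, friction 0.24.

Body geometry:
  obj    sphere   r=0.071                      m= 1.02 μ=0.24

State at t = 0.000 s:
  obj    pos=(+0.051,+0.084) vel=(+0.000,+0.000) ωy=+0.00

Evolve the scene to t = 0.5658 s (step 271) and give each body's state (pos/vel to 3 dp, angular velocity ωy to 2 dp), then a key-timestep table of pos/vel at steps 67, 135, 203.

State at t = 0.5658 s:
  obj    pos=(+1.085,-0.452) vel=(+3.656,-1.895) ωy=+57.98

Key-timestep trajectory:
   step    t(s)  obj.x    obj.z    obj.vx   obj.vz 
     67  0.1399   +0.114  +0.051  +0.904  -0.469
    135  0.2818   +0.308  -0.049  +1.821  -0.944
    203  0.4238   +0.631  -0.217  +2.739  -1.420


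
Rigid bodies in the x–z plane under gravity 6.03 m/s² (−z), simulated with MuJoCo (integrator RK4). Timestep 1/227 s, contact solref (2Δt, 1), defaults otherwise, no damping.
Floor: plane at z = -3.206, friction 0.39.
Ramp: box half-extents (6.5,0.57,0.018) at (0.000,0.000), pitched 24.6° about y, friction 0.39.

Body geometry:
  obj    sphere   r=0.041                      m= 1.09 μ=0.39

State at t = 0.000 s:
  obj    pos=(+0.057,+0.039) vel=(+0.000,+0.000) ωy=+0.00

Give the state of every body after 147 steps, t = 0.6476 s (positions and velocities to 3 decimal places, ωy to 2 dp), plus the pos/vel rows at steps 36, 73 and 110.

State at t = 0.6476 s:
  obj    pos=(+0.399,-0.118) vel=(+1.056,-0.483) ωy=+28.31

Key-timestep trajectory:
   step    t(s)  obj.x    obj.z    obj.vx   obj.vz 
     36  0.1586   +0.077  +0.029  +0.259  -0.118
     73  0.3216   +0.141  +0.000  +0.524  -0.240
    110  0.4846   +0.248  -0.049  +0.790  -0.362


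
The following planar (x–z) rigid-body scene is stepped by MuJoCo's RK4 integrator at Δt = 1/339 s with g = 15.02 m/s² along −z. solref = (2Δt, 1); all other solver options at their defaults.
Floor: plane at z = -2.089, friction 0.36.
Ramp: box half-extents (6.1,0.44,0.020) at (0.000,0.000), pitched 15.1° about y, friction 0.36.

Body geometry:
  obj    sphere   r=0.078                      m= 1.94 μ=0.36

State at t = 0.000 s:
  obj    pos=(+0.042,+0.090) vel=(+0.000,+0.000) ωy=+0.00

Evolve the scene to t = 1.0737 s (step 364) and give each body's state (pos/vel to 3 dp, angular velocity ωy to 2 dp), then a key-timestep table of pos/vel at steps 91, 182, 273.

State at t = 1.0737 s:
  obj    pos=(+1.598,-0.330) vel=(+2.897,-0.782) ωy=+38.47

Key-timestep trajectory:
   step    t(s)  obj.x    obj.z    obj.vx   obj.vz 
     91  0.2684   +0.139  +0.064  +0.724  -0.195
    182  0.5369   +0.431  -0.015  +1.449  -0.391
    273  0.8053   +0.917  -0.146  +2.173  -0.586


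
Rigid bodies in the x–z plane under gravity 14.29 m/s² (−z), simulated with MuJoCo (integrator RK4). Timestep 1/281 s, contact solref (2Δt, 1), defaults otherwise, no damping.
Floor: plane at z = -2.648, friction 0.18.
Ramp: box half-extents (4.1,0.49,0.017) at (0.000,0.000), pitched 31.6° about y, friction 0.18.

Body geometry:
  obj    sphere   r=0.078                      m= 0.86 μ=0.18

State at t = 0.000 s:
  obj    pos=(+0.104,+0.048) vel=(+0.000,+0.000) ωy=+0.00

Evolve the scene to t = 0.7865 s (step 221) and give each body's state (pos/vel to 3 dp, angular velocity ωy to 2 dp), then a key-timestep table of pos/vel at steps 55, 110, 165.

State at t = 0.7865 s:
  obj    pos=(+1.513,-0.819) vel=(+3.583,-2.204) ωy=+53.91

Key-timestep trajectory:
   step    t(s)  obj.x    obj.z    obj.vx   obj.vz 
     55  0.1957   +0.191  -0.006  +0.892  -0.549
    110  0.3915   +0.453  -0.167  +1.784  -1.097
    165  0.5872   +0.889  -0.436  +2.675  -1.646


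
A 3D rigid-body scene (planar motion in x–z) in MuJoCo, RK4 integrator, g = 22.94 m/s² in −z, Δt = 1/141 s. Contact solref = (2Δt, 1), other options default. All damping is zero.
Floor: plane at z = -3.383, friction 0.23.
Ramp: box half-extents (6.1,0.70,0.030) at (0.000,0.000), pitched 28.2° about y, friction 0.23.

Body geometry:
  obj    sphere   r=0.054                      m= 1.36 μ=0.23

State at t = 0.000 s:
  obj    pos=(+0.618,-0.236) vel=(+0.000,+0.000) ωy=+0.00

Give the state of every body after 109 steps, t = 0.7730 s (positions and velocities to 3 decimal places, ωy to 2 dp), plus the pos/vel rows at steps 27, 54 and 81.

State at t = 0.7730 s:
  obj    pos=(+2.657,-1.330) vel=(+5.276,-2.829) ωy=+110.80

Key-timestep trajectory:
   step    t(s)  obj.x    obj.z    obj.vx   obj.vz 
     27  0.1915   +0.743  -0.303  +1.307  -0.701
     54  0.3830   +1.119  -0.505  +2.614  -1.402
     81  0.5745   +1.744  -0.840  +3.921  -2.102


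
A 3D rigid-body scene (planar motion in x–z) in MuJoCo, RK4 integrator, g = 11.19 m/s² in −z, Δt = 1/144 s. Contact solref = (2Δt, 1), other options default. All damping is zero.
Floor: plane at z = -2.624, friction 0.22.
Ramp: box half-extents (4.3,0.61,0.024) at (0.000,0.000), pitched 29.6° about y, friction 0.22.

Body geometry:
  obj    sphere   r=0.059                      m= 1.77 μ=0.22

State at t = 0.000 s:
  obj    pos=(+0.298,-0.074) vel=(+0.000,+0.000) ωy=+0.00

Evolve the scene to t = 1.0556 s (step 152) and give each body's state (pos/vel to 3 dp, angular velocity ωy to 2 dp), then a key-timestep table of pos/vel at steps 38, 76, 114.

State at t = 1.0556 s:
  obj    pos=(+2.211,-1.161) vel=(+3.624,-2.059) ωy=+70.61

Key-timestep trajectory:
   step    t(s)  obj.x    obj.z    obj.vx   obj.vz 
     38  0.2639   +0.418  -0.142  +0.906  -0.515
     76  0.5278   +0.776  -0.346  +1.812  -1.029
    114  0.7917   +1.374  -0.685  +2.718  -1.544


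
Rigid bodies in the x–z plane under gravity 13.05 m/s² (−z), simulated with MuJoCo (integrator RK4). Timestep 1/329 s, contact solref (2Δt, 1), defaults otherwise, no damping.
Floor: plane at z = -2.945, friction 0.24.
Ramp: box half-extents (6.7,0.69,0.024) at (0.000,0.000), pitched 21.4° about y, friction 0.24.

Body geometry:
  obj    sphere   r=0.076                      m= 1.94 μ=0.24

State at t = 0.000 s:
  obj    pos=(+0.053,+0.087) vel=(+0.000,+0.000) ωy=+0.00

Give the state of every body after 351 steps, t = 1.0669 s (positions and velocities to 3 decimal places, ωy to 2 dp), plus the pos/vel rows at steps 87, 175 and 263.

State at t = 1.0669 s:
  obj    pos=(+1.855,-0.620) vel=(+3.379,-1.324) ωy=+47.74

Key-timestep trajectory:
   step    t(s)  obj.x    obj.z    obj.vx   obj.vz 
     87  0.2644   +0.164  +0.043  +0.837  -0.328
    175  0.5319   +0.501  -0.089  +1.684  -0.660
    263  0.7994   +1.065  -0.310  +2.532  -0.992


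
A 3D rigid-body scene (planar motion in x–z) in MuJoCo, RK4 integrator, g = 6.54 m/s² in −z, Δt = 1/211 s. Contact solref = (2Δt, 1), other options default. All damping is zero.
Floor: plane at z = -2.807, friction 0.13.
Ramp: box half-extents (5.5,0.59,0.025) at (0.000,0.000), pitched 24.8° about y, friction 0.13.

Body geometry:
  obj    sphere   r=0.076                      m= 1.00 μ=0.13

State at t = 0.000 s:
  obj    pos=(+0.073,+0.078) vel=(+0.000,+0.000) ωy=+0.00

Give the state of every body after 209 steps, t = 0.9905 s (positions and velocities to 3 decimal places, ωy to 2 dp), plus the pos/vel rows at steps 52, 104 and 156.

State at t = 0.9905 s:
  obj    pos=(+0.952,-0.329) vel=(+1.774,-0.818) ωy=+25.10

Key-timestep trajectory:
   step    t(s)  obj.x    obj.z    obj.vx   obj.vz 
     52  0.2464   +0.127  +0.052  +0.442  -0.205
    104  0.4929   +0.291  -0.023  +0.884  -0.405
    156  0.7393   +0.563  -0.149  +1.326  -0.607


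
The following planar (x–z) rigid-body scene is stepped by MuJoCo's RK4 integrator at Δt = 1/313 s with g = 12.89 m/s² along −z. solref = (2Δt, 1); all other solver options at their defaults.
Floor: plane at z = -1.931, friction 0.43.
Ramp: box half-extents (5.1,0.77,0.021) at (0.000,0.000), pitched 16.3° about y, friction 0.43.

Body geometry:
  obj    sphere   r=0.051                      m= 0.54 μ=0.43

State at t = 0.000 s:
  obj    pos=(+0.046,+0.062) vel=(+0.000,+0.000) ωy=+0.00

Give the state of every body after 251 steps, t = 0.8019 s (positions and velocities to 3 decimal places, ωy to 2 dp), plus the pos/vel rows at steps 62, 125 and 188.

State at t = 0.8019 s:
  obj    pos=(+0.843,-0.172) vel=(+1.989,-0.582) ωy=+40.63

Key-timestep trajectory:
   step    t(s)  obj.x    obj.z    obj.vx   obj.vz 
     62  0.1981   +0.095  +0.047  +0.491  -0.144
    125  0.3994   +0.244  +0.004  +0.991  -0.290
    188  0.6006   +0.493  -0.069  +1.490  -0.436


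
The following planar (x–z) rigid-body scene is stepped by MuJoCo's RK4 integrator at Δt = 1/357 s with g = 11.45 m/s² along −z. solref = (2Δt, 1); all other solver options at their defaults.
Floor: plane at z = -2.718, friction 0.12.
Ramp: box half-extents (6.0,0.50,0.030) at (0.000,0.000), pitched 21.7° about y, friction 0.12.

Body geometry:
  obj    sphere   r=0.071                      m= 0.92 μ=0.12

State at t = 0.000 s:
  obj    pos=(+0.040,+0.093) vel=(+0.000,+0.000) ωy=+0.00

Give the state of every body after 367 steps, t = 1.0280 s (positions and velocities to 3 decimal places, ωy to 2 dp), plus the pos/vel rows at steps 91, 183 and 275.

State at t = 1.0280 s:
  obj    pos=(+1.525,-0.498) vel=(+2.889,-1.150) ωy=+43.78

Key-timestep trajectory:
   step    t(s)  obj.x    obj.z    obj.vx   obj.vz 
     91  0.2549   +0.131  +0.056  +0.716  -0.285
    183  0.5126   +0.409  -0.054  +1.440  -0.573
    275  0.7703   +0.874  -0.239  +2.165  -0.861


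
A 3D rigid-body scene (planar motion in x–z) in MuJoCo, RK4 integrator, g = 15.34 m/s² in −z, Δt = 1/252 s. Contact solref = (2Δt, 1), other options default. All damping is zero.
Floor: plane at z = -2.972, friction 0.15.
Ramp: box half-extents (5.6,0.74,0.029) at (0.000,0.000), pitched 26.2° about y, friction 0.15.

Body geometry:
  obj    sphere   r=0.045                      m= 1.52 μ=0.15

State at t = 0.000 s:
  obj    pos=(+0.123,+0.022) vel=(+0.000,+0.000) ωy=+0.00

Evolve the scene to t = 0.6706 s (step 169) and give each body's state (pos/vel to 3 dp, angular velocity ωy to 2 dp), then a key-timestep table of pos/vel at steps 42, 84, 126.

State at t = 0.6706 s:
  obj    pos=(+1.099,-0.458) vel=(+2.911,-1.433) ωy=+72.07

Key-timestep trajectory:
   step    t(s)  obj.x    obj.z    obj.vx   obj.vz 
     42  0.1667   +0.183  -0.008  +0.724  -0.356
     84  0.3333   +0.364  -0.097  +1.447  -0.712
    126  0.5000   +0.666  -0.245  +2.171  -1.068


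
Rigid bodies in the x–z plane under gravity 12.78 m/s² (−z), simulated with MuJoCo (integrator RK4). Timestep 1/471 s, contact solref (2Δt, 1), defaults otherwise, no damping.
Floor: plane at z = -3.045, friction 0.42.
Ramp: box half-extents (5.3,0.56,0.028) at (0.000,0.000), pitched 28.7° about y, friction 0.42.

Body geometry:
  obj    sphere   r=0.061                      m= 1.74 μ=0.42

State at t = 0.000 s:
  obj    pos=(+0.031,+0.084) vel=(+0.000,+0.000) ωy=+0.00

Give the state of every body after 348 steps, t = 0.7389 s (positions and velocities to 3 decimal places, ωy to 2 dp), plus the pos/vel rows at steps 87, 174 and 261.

State at t = 0.7389 s:
  obj    pos=(+1.081,-0.490) vel=(+2.841,-1.555) ωy=+53.09

Key-timestep trajectory:
   step    t(s)  obj.x    obj.z    obj.vx   obj.vz 
     87  0.1847   +0.097  +0.048  +0.710  -0.389
    174  0.3694   +0.294  -0.059  +1.421  -0.778
    261  0.5541   +0.622  -0.239  +2.131  -1.167


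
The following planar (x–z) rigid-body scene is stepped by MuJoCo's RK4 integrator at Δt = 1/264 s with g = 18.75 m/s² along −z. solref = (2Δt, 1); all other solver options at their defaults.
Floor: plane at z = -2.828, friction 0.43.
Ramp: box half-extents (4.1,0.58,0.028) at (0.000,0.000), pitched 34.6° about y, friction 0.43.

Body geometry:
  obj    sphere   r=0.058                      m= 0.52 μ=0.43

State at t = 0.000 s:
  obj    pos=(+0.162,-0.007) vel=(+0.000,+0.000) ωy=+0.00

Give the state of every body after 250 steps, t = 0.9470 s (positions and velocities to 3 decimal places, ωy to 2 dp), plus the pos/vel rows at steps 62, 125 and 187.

State at t = 0.9470 s:
  obj    pos=(+2.969,-1.944) vel=(+5.928,-4.089) ωy=+124.15

Key-timestep trajectory:
   step    t(s)  obj.x    obj.z    obj.vx   obj.vz 
     62  0.2348   +0.335  -0.126  +1.470  -1.014
    125  0.4735   +0.864  -0.491  +2.964  -2.045
    187  0.7083   +1.732  -1.091  +4.434  -3.059
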